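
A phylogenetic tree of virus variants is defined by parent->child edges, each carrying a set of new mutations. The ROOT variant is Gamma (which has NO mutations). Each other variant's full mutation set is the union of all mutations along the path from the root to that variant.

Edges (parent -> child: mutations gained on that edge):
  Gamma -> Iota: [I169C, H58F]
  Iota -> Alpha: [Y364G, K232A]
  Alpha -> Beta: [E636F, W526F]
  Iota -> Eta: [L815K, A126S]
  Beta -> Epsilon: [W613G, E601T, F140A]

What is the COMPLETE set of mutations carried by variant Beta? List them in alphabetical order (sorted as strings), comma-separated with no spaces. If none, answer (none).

At Gamma: gained [] -> total []
At Iota: gained ['I169C', 'H58F'] -> total ['H58F', 'I169C']
At Alpha: gained ['Y364G', 'K232A'] -> total ['H58F', 'I169C', 'K232A', 'Y364G']
At Beta: gained ['E636F', 'W526F'] -> total ['E636F', 'H58F', 'I169C', 'K232A', 'W526F', 'Y364G']

Answer: E636F,H58F,I169C,K232A,W526F,Y364G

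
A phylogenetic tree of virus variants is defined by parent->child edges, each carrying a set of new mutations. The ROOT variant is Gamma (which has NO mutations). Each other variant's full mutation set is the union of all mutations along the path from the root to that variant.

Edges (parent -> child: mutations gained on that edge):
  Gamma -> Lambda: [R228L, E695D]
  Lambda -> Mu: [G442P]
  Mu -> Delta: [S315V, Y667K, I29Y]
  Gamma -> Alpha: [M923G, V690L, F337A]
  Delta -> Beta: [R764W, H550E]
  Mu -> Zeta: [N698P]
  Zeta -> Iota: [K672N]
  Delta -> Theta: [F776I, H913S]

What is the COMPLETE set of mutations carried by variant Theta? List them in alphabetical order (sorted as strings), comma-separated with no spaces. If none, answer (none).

At Gamma: gained [] -> total []
At Lambda: gained ['R228L', 'E695D'] -> total ['E695D', 'R228L']
At Mu: gained ['G442P'] -> total ['E695D', 'G442P', 'R228L']
At Delta: gained ['S315V', 'Y667K', 'I29Y'] -> total ['E695D', 'G442P', 'I29Y', 'R228L', 'S315V', 'Y667K']
At Theta: gained ['F776I', 'H913S'] -> total ['E695D', 'F776I', 'G442P', 'H913S', 'I29Y', 'R228L', 'S315V', 'Y667K']

Answer: E695D,F776I,G442P,H913S,I29Y,R228L,S315V,Y667K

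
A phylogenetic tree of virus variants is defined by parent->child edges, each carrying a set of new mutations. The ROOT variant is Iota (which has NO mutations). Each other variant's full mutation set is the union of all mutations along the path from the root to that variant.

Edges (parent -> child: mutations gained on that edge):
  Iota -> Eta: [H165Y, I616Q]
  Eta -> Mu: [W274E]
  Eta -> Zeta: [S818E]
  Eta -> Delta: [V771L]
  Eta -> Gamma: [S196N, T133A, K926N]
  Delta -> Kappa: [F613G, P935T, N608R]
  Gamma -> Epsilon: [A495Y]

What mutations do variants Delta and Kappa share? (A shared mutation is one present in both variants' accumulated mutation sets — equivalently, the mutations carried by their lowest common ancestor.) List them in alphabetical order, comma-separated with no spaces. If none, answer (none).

Answer: H165Y,I616Q,V771L

Derivation:
Accumulating mutations along path to Delta:
  At Iota: gained [] -> total []
  At Eta: gained ['H165Y', 'I616Q'] -> total ['H165Y', 'I616Q']
  At Delta: gained ['V771L'] -> total ['H165Y', 'I616Q', 'V771L']
Mutations(Delta) = ['H165Y', 'I616Q', 'V771L']
Accumulating mutations along path to Kappa:
  At Iota: gained [] -> total []
  At Eta: gained ['H165Y', 'I616Q'] -> total ['H165Y', 'I616Q']
  At Delta: gained ['V771L'] -> total ['H165Y', 'I616Q', 'V771L']
  At Kappa: gained ['F613G', 'P935T', 'N608R'] -> total ['F613G', 'H165Y', 'I616Q', 'N608R', 'P935T', 'V771L']
Mutations(Kappa) = ['F613G', 'H165Y', 'I616Q', 'N608R', 'P935T', 'V771L']
Intersection: ['H165Y', 'I616Q', 'V771L'] ∩ ['F613G', 'H165Y', 'I616Q', 'N608R', 'P935T', 'V771L'] = ['H165Y', 'I616Q', 'V771L']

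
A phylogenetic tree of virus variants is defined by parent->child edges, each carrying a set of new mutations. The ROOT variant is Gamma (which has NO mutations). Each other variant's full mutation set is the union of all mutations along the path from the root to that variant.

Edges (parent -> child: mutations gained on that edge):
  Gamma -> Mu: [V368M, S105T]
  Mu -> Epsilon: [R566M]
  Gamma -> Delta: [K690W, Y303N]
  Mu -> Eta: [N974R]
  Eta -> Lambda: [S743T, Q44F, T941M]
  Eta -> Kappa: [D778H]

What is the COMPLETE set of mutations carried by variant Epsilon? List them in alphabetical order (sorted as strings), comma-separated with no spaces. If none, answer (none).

At Gamma: gained [] -> total []
At Mu: gained ['V368M', 'S105T'] -> total ['S105T', 'V368M']
At Epsilon: gained ['R566M'] -> total ['R566M', 'S105T', 'V368M']

Answer: R566M,S105T,V368M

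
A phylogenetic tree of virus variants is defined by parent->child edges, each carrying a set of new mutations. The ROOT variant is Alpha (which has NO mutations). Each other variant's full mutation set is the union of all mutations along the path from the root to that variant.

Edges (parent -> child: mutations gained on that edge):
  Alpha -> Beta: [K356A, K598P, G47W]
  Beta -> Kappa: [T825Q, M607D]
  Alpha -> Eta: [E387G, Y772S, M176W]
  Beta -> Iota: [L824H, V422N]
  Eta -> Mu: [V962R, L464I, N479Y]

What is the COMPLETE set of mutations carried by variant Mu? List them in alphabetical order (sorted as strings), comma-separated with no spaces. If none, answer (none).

Answer: E387G,L464I,M176W,N479Y,V962R,Y772S

Derivation:
At Alpha: gained [] -> total []
At Eta: gained ['E387G', 'Y772S', 'M176W'] -> total ['E387G', 'M176W', 'Y772S']
At Mu: gained ['V962R', 'L464I', 'N479Y'] -> total ['E387G', 'L464I', 'M176W', 'N479Y', 'V962R', 'Y772S']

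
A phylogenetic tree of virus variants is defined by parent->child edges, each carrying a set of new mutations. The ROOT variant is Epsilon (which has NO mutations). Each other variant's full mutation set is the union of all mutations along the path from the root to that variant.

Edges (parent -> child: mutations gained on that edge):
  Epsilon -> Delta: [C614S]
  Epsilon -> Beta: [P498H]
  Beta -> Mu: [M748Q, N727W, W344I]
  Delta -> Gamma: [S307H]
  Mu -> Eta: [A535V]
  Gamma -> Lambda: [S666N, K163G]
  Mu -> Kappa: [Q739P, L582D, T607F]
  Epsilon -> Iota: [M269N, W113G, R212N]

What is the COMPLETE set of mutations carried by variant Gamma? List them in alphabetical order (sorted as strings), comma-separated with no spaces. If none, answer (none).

At Epsilon: gained [] -> total []
At Delta: gained ['C614S'] -> total ['C614S']
At Gamma: gained ['S307H'] -> total ['C614S', 'S307H']

Answer: C614S,S307H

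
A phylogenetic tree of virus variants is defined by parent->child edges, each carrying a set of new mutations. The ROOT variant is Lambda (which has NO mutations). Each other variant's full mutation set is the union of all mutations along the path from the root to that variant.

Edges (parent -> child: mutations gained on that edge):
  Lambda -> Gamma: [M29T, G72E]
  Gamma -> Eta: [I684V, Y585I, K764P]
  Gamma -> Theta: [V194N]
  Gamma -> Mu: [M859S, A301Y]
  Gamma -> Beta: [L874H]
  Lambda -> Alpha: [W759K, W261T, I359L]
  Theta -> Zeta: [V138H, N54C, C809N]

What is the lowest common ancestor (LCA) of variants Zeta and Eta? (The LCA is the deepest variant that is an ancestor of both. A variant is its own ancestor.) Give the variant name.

Answer: Gamma

Derivation:
Path from root to Zeta: Lambda -> Gamma -> Theta -> Zeta
  ancestors of Zeta: {Lambda, Gamma, Theta, Zeta}
Path from root to Eta: Lambda -> Gamma -> Eta
  ancestors of Eta: {Lambda, Gamma, Eta}
Common ancestors: {Lambda, Gamma}
Walk up from Eta: Eta (not in ancestors of Zeta), Gamma (in ancestors of Zeta), Lambda (in ancestors of Zeta)
Deepest common ancestor (LCA) = Gamma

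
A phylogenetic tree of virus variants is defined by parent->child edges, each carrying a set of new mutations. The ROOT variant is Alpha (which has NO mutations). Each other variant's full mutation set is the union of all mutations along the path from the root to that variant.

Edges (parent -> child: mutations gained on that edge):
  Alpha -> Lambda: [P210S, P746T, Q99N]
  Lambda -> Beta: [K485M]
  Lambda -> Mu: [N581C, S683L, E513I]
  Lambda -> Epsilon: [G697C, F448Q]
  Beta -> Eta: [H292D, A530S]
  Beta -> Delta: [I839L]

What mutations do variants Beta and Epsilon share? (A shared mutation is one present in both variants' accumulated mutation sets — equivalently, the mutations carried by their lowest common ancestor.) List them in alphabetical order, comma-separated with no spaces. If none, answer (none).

Accumulating mutations along path to Beta:
  At Alpha: gained [] -> total []
  At Lambda: gained ['P210S', 'P746T', 'Q99N'] -> total ['P210S', 'P746T', 'Q99N']
  At Beta: gained ['K485M'] -> total ['K485M', 'P210S', 'P746T', 'Q99N']
Mutations(Beta) = ['K485M', 'P210S', 'P746T', 'Q99N']
Accumulating mutations along path to Epsilon:
  At Alpha: gained [] -> total []
  At Lambda: gained ['P210S', 'P746T', 'Q99N'] -> total ['P210S', 'P746T', 'Q99N']
  At Epsilon: gained ['G697C', 'F448Q'] -> total ['F448Q', 'G697C', 'P210S', 'P746T', 'Q99N']
Mutations(Epsilon) = ['F448Q', 'G697C', 'P210S', 'P746T', 'Q99N']
Intersection: ['K485M', 'P210S', 'P746T', 'Q99N'] ∩ ['F448Q', 'G697C', 'P210S', 'P746T', 'Q99N'] = ['P210S', 'P746T', 'Q99N']

Answer: P210S,P746T,Q99N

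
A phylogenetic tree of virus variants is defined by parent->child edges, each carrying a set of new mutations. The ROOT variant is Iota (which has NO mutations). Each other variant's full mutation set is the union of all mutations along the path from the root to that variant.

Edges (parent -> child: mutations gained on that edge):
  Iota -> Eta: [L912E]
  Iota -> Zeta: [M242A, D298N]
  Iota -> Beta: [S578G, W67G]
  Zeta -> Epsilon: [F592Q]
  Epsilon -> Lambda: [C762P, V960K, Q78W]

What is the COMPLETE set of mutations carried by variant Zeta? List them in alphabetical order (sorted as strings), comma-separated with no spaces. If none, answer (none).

Answer: D298N,M242A

Derivation:
At Iota: gained [] -> total []
At Zeta: gained ['M242A', 'D298N'] -> total ['D298N', 'M242A']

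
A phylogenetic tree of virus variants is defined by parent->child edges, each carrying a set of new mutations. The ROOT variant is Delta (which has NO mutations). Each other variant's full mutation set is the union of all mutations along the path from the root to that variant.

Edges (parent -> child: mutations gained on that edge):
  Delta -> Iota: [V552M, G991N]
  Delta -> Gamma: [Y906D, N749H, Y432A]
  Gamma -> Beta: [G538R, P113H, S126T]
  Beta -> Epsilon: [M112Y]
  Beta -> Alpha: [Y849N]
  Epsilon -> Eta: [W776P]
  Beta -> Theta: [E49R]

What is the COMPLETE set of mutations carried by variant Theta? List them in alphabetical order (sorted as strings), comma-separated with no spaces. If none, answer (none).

Answer: E49R,G538R,N749H,P113H,S126T,Y432A,Y906D

Derivation:
At Delta: gained [] -> total []
At Gamma: gained ['Y906D', 'N749H', 'Y432A'] -> total ['N749H', 'Y432A', 'Y906D']
At Beta: gained ['G538R', 'P113H', 'S126T'] -> total ['G538R', 'N749H', 'P113H', 'S126T', 'Y432A', 'Y906D']
At Theta: gained ['E49R'] -> total ['E49R', 'G538R', 'N749H', 'P113H', 'S126T', 'Y432A', 'Y906D']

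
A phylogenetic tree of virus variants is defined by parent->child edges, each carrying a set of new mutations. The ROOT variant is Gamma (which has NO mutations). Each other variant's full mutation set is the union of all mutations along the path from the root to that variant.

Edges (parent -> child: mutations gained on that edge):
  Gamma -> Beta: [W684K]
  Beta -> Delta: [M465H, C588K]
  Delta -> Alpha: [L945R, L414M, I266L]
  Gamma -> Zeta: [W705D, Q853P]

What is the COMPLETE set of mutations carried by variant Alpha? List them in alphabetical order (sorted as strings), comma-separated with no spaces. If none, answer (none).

At Gamma: gained [] -> total []
At Beta: gained ['W684K'] -> total ['W684K']
At Delta: gained ['M465H', 'C588K'] -> total ['C588K', 'M465H', 'W684K']
At Alpha: gained ['L945R', 'L414M', 'I266L'] -> total ['C588K', 'I266L', 'L414M', 'L945R', 'M465H', 'W684K']

Answer: C588K,I266L,L414M,L945R,M465H,W684K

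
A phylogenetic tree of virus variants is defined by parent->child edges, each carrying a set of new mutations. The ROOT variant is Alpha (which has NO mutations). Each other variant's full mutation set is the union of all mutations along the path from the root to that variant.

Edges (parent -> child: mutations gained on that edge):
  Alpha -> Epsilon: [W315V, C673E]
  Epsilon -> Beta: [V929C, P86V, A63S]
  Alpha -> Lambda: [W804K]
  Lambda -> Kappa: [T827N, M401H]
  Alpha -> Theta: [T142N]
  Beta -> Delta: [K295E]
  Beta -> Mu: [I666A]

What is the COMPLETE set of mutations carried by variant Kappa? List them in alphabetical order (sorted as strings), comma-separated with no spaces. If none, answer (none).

At Alpha: gained [] -> total []
At Lambda: gained ['W804K'] -> total ['W804K']
At Kappa: gained ['T827N', 'M401H'] -> total ['M401H', 'T827N', 'W804K']

Answer: M401H,T827N,W804K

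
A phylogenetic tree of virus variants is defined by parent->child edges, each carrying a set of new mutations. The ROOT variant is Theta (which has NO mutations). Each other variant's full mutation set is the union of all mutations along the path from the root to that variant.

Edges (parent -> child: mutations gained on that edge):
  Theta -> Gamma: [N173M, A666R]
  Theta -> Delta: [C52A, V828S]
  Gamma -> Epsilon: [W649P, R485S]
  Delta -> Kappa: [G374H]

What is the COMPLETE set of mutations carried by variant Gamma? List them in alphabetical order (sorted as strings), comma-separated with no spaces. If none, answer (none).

At Theta: gained [] -> total []
At Gamma: gained ['N173M', 'A666R'] -> total ['A666R', 'N173M']

Answer: A666R,N173M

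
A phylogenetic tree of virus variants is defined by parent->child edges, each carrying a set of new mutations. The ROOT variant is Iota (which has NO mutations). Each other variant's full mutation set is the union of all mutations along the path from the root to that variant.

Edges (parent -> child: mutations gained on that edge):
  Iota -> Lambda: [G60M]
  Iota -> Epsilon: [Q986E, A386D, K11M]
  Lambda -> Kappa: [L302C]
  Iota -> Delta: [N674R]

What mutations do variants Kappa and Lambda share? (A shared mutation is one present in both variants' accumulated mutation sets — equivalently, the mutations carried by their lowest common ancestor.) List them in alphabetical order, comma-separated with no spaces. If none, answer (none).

Accumulating mutations along path to Kappa:
  At Iota: gained [] -> total []
  At Lambda: gained ['G60M'] -> total ['G60M']
  At Kappa: gained ['L302C'] -> total ['G60M', 'L302C']
Mutations(Kappa) = ['G60M', 'L302C']
Accumulating mutations along path to Lambda:
  At Iota: gained [] -> total []
  At Lambda: gained ['G60M'] -> total ['G60M']
Mutations(Lambda) = ['G60M']
Intersection: ['G60M', 'L302C'] ∩ ['G60M'] = ['G60M']

Answer: G60M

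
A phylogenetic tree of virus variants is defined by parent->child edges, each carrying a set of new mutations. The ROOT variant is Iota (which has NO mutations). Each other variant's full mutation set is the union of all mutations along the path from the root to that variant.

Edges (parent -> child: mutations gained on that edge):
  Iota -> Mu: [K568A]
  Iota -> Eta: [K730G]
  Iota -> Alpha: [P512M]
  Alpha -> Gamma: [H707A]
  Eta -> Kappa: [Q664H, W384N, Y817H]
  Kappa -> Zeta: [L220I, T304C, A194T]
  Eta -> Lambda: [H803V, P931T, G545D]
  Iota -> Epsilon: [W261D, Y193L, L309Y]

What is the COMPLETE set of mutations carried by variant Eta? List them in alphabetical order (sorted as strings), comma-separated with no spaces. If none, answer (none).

Answer: K730G

Derivation:
At Iota: gained [] -> total []
At Eta: gained ['K730G'] -> total ['K730G']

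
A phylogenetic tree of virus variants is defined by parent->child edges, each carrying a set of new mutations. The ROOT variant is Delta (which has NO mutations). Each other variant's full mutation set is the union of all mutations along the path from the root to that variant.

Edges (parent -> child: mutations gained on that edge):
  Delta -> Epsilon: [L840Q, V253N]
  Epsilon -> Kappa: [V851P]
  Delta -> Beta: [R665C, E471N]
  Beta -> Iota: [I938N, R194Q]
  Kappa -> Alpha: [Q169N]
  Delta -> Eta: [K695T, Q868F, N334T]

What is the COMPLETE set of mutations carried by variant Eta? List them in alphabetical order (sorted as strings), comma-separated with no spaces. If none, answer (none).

At Delta: gained [] -> total []
At Eta: gained ['K695T', 'Q868F', 'N334T'] -> total ['K695T', 'N334T', 'Q868F']

Answer: K695T,N334T,Q868F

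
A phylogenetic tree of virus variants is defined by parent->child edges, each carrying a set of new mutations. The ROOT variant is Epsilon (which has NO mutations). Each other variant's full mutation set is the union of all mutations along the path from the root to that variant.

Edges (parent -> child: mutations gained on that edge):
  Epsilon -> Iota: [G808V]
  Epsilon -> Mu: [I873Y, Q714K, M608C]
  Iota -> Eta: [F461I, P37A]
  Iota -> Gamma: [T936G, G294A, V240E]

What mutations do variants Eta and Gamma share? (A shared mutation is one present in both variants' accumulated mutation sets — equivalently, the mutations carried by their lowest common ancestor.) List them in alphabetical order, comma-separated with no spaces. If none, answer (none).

Answer: G808V

Derivation:
Accumulating mutations along path to Eta:
  At Epsilon: gained [] -> total []
  At Iota: gained ['G808V'] -> total ['G808V']
  At Eta: gained ['F461I', 'P37A'] -> total ['F461I', 'G808V', 'P37A']
Mutations(Eta) = ['F461I', 'G808V', 'P37A']
Accumulating mutations along path to Gamma:
  At Epsilon: gained [] -> total []
  At Iota: gained ['G808V'] -> total ['G808V']
  At Gamma: gained ['T936G', 'G294A', 'V240E'] -> total ['G294A', 'G808V', 'T936G', 'V240E']
Mutations(Gamma) = ['G294A', 'G808V', 'T936G', 'V240E']
Intersection: ['F461I', 'G808V', 'P37A'] ∩ ['G294A', 'G808V', 'T936G', 'V240E'] = ['G808V']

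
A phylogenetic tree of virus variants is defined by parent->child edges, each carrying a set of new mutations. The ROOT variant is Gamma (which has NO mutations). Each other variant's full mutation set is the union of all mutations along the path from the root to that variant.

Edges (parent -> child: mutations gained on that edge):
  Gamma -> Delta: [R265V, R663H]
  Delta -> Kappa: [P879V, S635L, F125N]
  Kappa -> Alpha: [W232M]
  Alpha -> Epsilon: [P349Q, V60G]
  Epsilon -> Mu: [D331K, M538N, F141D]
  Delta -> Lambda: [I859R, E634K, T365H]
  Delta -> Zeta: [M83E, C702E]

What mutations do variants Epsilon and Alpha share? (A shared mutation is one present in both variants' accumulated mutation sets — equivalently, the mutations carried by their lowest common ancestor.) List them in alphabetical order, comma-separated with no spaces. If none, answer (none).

Accumulating mutations along path to Epsilon:
  At Gamma: gained [] -> total []
  At Delta: gained ['R265V', 'R663H'] -> total ['R265V', 'R663H']
  At Kappa: gained ['P879V', 'S635L', 'F125N'] -> total ['F125N', 'P879V', 'R265V', 'R663H', 'S635L']
  At Alpha: gained ['W232M'] -> total ['F125N', 'P879V', 'R265V', 'R663H', 'S635L', 'W232M']
  At Epsilon: gained ['P349Q', 'V60G'] -> total ['F125N', 'P349Q', 'P879V', 'R265V', 'R663H', 'S635L', 'V60G', 'W232M']
Mutations(Epsilon) = ['F125N', 'P349Q', 'P879V', 'R265V', 'R663H', 'S635L', 'V60G', 'W232M']
Accumulating mutations along path to Alpha:
  At Gamma: gained [] -> total []
  At Delta: gained ['R265V', 'R663H'] -> total ['R265V', 'R663H']
  At Kappa: gained ['P879V', 'S635L', 'F125N'] -> total ['F125N', 'P879V', 'R265V', 'R663H', 'S635L']
  At Alpha: gained ['W232M'] -> total ['F125N', 'P879V', 'R265V', 'R663H', 'S635L', 'W232M']
Mutations(Alpha) = ['F125N', 'P879V', 'R265V', 'R663H', 'S635L', 'W232M']
Intersection: ['F125N', 'P349Q', 'P879V', 'R265V', 'R663H', 'S635L', 'V60G', 'W232M'] ∩ ['F125N', 'P879V', 'R265V', 'R663H', 'S635L', 'W232M'] = ['F125N', 'P879V', 'R265V', 'R663H', 'S635L', 'W232M']

Answer: F125N,P879V,R265V,R663H,S635L,W232M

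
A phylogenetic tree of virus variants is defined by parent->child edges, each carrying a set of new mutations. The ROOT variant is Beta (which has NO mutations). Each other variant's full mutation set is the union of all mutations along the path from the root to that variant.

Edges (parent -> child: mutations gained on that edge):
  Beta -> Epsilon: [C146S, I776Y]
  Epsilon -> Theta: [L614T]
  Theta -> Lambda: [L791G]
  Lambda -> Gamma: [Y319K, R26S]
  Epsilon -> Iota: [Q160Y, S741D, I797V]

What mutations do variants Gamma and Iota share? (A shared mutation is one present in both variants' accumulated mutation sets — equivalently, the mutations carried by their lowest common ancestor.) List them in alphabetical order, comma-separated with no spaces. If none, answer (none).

Answer: C146S,I776Y

Derivation:
Accumulating mutations along path to Gamma:
  At Beta: gained [] -> total []
  At Epsilon: gained ['C146S', 'I776Y'] -> total ['C146S', 'I776Y']
  At Theta: gained ['L614T'] -> total ['C146S', 'I776Y', 'L614T']
  At Lambda: gained ['L791G'] -> total ['C146S', 'I776Y', 'L614T', 'L791G']
  At Gamma: gained ['Y319K', 'R26S'] -> total ['C146S', 'I776Y', 'L614T', 'L791G', 'R26S', 'Y319K']
Mutations(Gamma) = ['C146S', 'I776Y', 'L614T', 'L791G', 'R26S', 'Y319K']
Accumulating mutations along path to Iota:
  At Beta: gained [] -> total []
  At Epsilon: gained ['C146S', 'I776Y'] -> total ['C146S', 'I776Y']
  At Iota: gained ['Q160Y', 'S741D', 'I797V'] -> total ['C146S', 'I776Y', 'I797V', 'Q160Y', 'S741D']
Mutations(Iota) = ['C146S', 'I776Y', 'I797V', 'Q160Y', 'S741D']
Intersection: ['C146S', 'I776Y', 'L614T', 'L791G', 'R26S', 'Y319K'] ∩ ['C146S', 'I776Y', 'I797V', 'Q160Y', 'S741D'] = ['C146S', 'I776Y']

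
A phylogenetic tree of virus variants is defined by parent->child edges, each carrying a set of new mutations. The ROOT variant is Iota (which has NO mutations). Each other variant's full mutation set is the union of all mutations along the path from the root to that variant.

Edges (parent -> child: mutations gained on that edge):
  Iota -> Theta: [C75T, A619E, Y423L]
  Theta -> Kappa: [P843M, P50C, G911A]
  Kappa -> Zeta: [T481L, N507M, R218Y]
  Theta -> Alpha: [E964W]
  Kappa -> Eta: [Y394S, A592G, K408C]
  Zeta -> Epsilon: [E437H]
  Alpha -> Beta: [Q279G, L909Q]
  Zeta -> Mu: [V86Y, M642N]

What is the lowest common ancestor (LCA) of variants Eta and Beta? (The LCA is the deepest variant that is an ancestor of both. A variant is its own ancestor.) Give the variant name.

Answer: Theta

Derivation:
Path from root to Eta: Iota -> Theta -> Kappa -> Eta
  ancestors of Eta: {Iota, Theta, Kappa, Eta}
Path from root to Beta: Iota -> Theta -> Alpha -> Beta
  ancestors of Beta: {Iota, Theta, Alpha, Beta}
Common ancestors: {Iota, Theta}
Walk up from Beta: Beta (not in ancestors of Eta), Alpha (not in ancestors of Eta), Theta (in ancestors of Eta), Iota (in ancestors of Eta)
Deepest common ancestor (LCA) = Theta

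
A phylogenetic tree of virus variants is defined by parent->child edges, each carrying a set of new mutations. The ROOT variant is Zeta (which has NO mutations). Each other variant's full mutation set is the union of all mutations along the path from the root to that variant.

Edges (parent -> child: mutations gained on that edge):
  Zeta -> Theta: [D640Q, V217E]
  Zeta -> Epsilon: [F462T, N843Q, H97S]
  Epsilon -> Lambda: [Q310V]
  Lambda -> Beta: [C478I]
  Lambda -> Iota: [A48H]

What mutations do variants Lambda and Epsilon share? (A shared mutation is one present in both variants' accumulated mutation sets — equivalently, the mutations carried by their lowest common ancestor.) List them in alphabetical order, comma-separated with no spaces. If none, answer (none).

Answer: F462T,H97S,N843Q

Derivation:
Accumulating mutations along path to Lambda:
  At Zeta: gained [] -> total []
  At Epsilon: gained ['F462T', 'N843Q', 'H97S'] -> total ['F462T', 'H97S', 'N843Q']
  At Lambda: gained ['Q310V'] -> total ['F462T', 'H97S', 'N843Q', 'Q310V']
Mutations(Lambda) = ['F462T', 'H97S', 'N843Q', 'Q310V']
Accumulating mutations along path to Epsilon:
  At Zeta: gained [] -> total []
  At Epsilon: gained ['F462T', 'N843Q', 'H97S'] -> total ['F462T', 'H97S', 'N843Q']
Mutations(Epsilon) = ['F462T', 'H97S', 'N843Q']
Intersection: ['F462T', 'H97S', 'N843Q', 'Q310V'] ∩ ['F462T', 'H97S', 'N843Q'] = ['F462T', 'H97S', 'N843Q']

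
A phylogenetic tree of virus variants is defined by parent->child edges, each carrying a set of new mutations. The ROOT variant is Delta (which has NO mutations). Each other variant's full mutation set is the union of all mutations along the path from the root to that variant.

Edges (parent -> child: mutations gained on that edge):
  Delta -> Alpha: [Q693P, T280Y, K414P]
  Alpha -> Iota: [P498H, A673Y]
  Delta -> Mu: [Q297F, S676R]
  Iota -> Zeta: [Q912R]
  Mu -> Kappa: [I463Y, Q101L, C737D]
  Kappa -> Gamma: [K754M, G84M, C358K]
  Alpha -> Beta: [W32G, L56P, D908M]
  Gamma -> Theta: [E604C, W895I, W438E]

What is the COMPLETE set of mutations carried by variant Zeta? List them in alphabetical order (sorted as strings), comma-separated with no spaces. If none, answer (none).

At Delta: gained [] -> total []
At Alpha: gained ['Q693P', 'T280Y', 'K414P'] -> total ['K414P', 'Q693P', 'T280Y']
At Iota: gained ['P498H', 'A673Y'] -> total ['A673Y', 'K414P', 'P498H', 'Q693P', 'T280Y']
At Zeta: gained ['Q912R'] -> total ['A673Y', 'K414P', 'P498H', 'Q693P', 'Q912R', 'T280Y']

Answer: A673Y,K414P,P498H,Q693P,Q912R,T280Y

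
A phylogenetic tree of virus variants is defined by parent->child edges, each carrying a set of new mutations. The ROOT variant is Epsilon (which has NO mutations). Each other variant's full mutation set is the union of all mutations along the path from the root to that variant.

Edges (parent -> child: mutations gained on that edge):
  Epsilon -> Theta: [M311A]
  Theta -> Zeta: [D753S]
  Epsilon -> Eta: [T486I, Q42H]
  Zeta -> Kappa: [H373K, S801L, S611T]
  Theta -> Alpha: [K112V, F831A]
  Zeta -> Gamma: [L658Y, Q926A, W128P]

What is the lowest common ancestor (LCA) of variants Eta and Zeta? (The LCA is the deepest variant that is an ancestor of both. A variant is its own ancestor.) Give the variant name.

Path from root to Eta: Epsilon -> Eta
  ancestors of Eta: {Epsilon, Eta}
Path from root to Zeta: Epsilon -> Theta -> Zeta
  ancestors of Zeta: {Epsilon, Theta, Zeta}
Common ancestors: {Epsilon}
Walk up from Zeta: Zeta (not in ancestors of Eta), Theta (not in ancestors of Eta), Epsilon (in ancestors of Eta)
Deepest common ancestor (LCA) = Epsilon

Answer: Epsilon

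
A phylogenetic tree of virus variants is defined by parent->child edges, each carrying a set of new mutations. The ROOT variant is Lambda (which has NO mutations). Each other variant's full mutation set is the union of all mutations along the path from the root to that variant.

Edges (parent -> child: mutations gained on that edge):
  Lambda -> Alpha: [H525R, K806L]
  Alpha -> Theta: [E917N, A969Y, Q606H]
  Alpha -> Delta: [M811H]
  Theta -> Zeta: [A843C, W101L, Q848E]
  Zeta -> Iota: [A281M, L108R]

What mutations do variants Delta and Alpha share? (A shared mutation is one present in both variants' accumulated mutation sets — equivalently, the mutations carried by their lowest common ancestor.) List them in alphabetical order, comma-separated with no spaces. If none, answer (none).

Accumulating mutations along path to Delta:
  At Lambda: gained [] -> total []
  At Alpha: gained ['H525R', 'K806L'] -> total ['H525R', 'K806L']
  At Delta: gained ['M811H'] -> total ['H525R', 'K806L', 'M811H']
Mutations(Delta) = ['H525R', 'K806L', 'M811H']
Accumulating mutations along path to Alpha:
  At Lambda: gained [] -> total []
  At Alpha: gained ['H525R', 'K806L'] -> total ['H525R', 'K806L']
Mutations(Alpha) = ['H525R', 'K806L']
Intersection: ['H525R', 'K806L', 'M811H'] ∩ ['H525R', 'K806L'] = ['H525R', 'K806L']

Answer: H525R,K806L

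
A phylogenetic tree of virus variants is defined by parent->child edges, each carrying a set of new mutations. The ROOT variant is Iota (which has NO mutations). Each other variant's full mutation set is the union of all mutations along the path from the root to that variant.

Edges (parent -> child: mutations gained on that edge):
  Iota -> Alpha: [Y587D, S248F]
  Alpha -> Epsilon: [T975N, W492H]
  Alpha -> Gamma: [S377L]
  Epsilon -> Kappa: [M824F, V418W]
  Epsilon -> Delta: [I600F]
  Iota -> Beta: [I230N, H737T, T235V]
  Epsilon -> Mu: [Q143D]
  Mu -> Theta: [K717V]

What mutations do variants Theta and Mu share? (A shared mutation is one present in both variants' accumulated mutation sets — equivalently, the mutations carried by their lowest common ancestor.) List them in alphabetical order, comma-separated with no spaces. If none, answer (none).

Accumulating mutations along path to Theta:
  At Iota: gained [] -> total []
  At Alpha: gained ['Y587D', 'S248F'] -> total ['S248F', 'Y587D']
  At Epsilon: gained ['T975N', 'W492H'] -> total ['S248F', 'T975N', 'W492H', 'Y587D']
  At Mu: gained ['Q143D'] -> total ['Q143D', 'S248F', 'T975N', 'W492H', 'Y587D']
  At Theta: gained ['K717V'] -> total ['K717V', 'Q143D', 'S248F', 'T975N', 'W492H', 'Y587D']
Mutations(Theta) = ['K717V', 'Q143D', 'S248F', 'T975N', 'W492H', 'Y587D']
Accumulating mutations along path to Mu:
  At Iota: gained [] -> total []
  At Alpha: gained ['Y587D', 'S248F'] -> total ['S248F', 'Y587D']
  At Epsilon: gained ['T975N', 'W492H'] -> total ['S248F', 'T975N', 'W492H', 'Y587D']
  At Mu: gained ['Q143D'] -> total ['Q143D', 'S248F', 'T975N', 'W492H', 'Y587D']
Mutations(Mu) = ['Q143D', 'S248F', 'T975N', 'W492H', 'Y587D']
Intersection: ['K717V', 'Q143D', 'S248F', 'T975N', 'W492H', 'Y587D'] ∩ ['Q143D', 'S248F', 'T975N', 'W492H', 'Y587D'] = ['Q143D', 'S248F', 'T975N', 'W492H', 'Y587D']

Answer: Q143D,S248F,T975N,W492H,Y587D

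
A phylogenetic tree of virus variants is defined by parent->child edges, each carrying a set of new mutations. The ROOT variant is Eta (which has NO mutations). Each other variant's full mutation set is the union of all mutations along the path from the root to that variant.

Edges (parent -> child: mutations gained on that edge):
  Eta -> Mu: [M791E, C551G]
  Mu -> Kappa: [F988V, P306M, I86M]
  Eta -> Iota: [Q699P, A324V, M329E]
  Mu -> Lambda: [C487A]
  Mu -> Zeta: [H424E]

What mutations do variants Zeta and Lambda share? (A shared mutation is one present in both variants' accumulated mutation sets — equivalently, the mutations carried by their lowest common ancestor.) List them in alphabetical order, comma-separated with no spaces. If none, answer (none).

Accumulating mutations along path to Zeta:
  At Eta: gained [] -> total []
  At Mu: gained ['M791E', 'C551G'] -> total ['C551G', 'M791E']
  At Zeta: gained ['H424E'] -> total ['C551G', 'H424E', 'M791E']
Mutations(Zeta) = ['C551G', 'H424E', 'M791E']
Accumulating mutations along path to Lambda:
  At Eta: gained [] -> total []
  At Mu: gained ['M791E', 'C551G'] -> total ['C551G', 'M791E']
  At Lambda: gained ['C487A'] -> total ['C487A', 'C551G', 'M791E']
Mutations(Lambda) = ['C487A', 'C551G', 'M791E']
Intersection: ['C551G', 'H424E', 'M791E'] ∩ ['C487A', 'C551G', 'M791E'] = ['C551G', 'M791E']

Answer: C551G,M791E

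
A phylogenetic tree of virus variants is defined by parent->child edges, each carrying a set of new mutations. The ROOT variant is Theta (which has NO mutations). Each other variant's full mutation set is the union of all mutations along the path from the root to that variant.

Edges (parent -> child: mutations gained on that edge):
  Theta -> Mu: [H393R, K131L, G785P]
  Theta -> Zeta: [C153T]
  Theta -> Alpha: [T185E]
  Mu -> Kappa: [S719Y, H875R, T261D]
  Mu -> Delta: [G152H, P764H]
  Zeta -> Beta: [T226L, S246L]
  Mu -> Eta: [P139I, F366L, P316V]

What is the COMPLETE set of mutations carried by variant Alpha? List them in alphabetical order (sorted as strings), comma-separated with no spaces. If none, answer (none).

Answer: T185E

Derivation:
At Theta: gained [] -> total []
At Alpha: gained ['T185E'] -> total ['T185E']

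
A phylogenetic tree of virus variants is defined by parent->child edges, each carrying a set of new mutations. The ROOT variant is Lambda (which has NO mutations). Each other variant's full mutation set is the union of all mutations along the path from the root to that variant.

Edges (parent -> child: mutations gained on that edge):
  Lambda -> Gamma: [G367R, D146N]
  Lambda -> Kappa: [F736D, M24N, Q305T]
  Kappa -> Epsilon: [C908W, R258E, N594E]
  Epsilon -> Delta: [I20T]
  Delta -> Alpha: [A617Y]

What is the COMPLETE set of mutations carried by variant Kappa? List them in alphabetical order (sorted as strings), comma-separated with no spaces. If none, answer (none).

Answer: F736D,M24N,Q305T

Derivation:
At Lambda: gained [] -> total []
At Kappa: gained ['F736D', 'M24N', 'Q305T'] -> total ['F736D', 'M24N', 'Q305T']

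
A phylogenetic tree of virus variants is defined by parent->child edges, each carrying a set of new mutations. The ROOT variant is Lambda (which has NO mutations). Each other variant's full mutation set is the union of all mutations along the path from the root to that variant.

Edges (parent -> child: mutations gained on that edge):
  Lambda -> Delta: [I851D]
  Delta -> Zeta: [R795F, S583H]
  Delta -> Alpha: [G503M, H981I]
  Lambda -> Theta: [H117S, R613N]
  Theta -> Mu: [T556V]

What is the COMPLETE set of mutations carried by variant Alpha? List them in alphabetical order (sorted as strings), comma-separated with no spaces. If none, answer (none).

At Lambda: gained [] -> total []
At Delta: gained ['I851D'] -> total ['I851D']
At Alpha: gained ['G503M', 'H981I'] -> total ['G503M', 'H981I', 'I851D']

Answer: G503M,H981I,I851D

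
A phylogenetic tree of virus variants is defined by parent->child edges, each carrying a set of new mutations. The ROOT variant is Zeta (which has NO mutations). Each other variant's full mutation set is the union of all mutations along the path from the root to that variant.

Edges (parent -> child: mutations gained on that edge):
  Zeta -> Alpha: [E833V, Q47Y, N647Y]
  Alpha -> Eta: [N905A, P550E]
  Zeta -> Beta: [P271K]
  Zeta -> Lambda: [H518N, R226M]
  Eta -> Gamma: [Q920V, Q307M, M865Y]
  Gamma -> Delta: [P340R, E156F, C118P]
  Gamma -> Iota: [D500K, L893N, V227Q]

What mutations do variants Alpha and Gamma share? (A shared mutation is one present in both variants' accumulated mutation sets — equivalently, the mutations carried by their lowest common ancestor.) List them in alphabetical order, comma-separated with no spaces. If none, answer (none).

Accumulating mutations along path to Alpha:
  At Zeta: gained [] -> total []
  At Alpha: gained ['E833V', 'Q47Y', 'N647Y'] -> total ['E833V', 'N647Y', 'Q47Y']
Mutations(Alpha) = ['E833V', 'N647Y', 'Q47Y']
Accumulating mutations along path to Gamma:
  At Zeta: gained [] -> total []
  At Alpha: gained ['E833V', 'Q47Y', 'N647Y'] -> total ['E833V', 'N647Y', 'Q47Y']
  At Eta: gained ['N905A', 'P550E'] -> total ['E833V', 'N647Y', 'N905A', 'P550E', 'Q47Y']
  At Gamma: gained ['Q920V', 'Q307M', 'M865Y'] -> total ['E833V', 'M865Y', 'N647Y', 'N905A', 'P550E', 'Q307M', 'Q47Y', 'Q920V']
Mutations(Gamma) = ['E833V', 'M865Y', 'N647Y', 'N905A', 'P550E', 'Q307M', 'Q47Y', 'Q920V']
Intersection: ['E833V', 'N647Y', 'Q47Y'] ∩ ['E833V', 'M865Y', 'N647Y', 'N905A', 'P550E', 'Q307M', 'Q47Y', 'Q920V'] = ['E833V', 'N647Y', 'Q47Y']

Answer: E833V,N647Y,Q47Y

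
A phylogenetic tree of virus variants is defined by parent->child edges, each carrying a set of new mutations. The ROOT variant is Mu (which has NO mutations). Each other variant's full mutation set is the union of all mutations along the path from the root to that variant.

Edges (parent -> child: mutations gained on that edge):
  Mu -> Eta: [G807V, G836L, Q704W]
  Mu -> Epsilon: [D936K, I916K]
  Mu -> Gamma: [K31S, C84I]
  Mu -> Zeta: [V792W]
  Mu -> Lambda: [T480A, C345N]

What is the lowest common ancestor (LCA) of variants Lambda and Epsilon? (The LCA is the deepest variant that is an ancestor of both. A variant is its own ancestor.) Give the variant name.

Answer: Mu

Derivation:
Path from root to Lambda: Mu -> Lambda
  ancestors of Lambda: {Mu, Lambda}
Path from root to Epsilon: Mu -> Epsilon
  ancestors of Epsilon: {Mu, Epsilon}
Common ancestors: {Mu}
Walk up from Epsilon: Epsilon (not in ancestors of Lambda), Mu (in ancestors of Lambda)
Deepest common ancestor (LCA) = Mu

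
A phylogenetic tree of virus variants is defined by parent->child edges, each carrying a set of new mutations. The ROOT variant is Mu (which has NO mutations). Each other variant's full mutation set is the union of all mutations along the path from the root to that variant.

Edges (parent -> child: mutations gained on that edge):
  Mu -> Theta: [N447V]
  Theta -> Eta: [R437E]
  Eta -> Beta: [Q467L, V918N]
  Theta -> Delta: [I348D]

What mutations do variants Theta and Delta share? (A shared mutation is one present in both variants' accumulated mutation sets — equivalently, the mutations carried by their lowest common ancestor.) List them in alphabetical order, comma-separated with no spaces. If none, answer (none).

Accumulating mutations along path to Theta:
  At Mu: gained [] -> total []
  At Theta: gained ['N447V'] -> total ['N447V']
Mutations(Theta) = ['N447V']
Accumulating mutations along path to Delta:
  At Mu: gained [] -> total []
  At Theta: gained ['N447V'] -> total ['N447V']
  At Delta: gained ['I348D'] -> total ['I348D', 'N447V']
Mutations(Delta) = ['I348D', 'N447V']
Intersection: ['N447V'] ∩ ['I348D', 'N447V'] = ['N447V']

Answer: N447V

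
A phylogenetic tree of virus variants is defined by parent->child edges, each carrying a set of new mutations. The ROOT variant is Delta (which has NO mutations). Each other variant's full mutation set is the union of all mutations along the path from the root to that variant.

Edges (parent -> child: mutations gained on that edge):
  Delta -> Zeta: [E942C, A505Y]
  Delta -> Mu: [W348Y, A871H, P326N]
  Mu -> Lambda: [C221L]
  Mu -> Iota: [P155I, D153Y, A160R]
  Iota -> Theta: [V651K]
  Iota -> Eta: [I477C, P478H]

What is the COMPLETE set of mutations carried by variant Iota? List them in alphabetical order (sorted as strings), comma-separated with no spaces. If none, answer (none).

At Delta: gained [] -> total []
At Mu: gained ['W348Y', 'A871H', 'P326N'] -> total ['A871H', 'P326N', 'W348Y']
At Iota: gained ['P155I', 'D153Y', 'A160R'] -> total ['A160R', 'A871H', 'D153Y', 'P155I', 'P326N', 'W348Y']

Answer: A160R,A871H,D153Y,P155I,P326N,W348Y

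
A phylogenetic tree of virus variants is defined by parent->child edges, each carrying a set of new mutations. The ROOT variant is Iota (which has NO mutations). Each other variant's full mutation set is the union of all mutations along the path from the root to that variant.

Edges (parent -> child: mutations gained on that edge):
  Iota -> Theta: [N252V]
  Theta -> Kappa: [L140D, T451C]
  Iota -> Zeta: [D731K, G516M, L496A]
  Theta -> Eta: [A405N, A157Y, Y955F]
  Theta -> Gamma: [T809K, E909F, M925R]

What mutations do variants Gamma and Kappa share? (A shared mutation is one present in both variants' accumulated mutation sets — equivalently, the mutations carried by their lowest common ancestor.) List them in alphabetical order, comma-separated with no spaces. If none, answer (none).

Answer: N252V

Derivation:
Accumulating mutations along path to Gamma:
  At Iota: gained [] -> total []
  At Theta: gained ['N252V'] -> total ['N252V']
  At Gamma: gained ['T809K', 'E909F', 'M925R'] -> total ['E909F', 'M925R', 'N252V', 'T809K']
Mutations(Gamma) = ['E909F', 'M925R', 'N252V', 'T809K']
Accumulating mutations along path to Kappa:
  At Iota: gained [] -> total []
  At Theta: gained ['N252V'] -> total ['N252V']
  At Kappa: gained ['L140D', 'T451C'] -> total ['L140D', 'N252V', 'T451C']
Mutations(Kappa) = ['L140D', 'N252V', 'T451C']
Intersection: ['E909F', 'M925R', 'N252V', 'T809K'] ∩ ['L140D', 'N252V', 'T451C'] = ['N252V']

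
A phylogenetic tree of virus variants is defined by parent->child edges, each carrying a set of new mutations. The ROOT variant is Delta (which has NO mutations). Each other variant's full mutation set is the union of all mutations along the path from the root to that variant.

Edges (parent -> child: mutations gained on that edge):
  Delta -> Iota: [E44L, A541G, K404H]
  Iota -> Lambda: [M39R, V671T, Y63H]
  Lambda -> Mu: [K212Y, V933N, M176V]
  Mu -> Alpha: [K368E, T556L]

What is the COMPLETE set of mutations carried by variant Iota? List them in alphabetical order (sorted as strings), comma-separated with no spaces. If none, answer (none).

Answer: A541G,E44L,K404H

Derivation:
At Delta: gained [] -> total []
At Iota: gained ['E44L', 'A541G', 'K404H'] -> total ['A541G', 'E44L', 'K404H']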